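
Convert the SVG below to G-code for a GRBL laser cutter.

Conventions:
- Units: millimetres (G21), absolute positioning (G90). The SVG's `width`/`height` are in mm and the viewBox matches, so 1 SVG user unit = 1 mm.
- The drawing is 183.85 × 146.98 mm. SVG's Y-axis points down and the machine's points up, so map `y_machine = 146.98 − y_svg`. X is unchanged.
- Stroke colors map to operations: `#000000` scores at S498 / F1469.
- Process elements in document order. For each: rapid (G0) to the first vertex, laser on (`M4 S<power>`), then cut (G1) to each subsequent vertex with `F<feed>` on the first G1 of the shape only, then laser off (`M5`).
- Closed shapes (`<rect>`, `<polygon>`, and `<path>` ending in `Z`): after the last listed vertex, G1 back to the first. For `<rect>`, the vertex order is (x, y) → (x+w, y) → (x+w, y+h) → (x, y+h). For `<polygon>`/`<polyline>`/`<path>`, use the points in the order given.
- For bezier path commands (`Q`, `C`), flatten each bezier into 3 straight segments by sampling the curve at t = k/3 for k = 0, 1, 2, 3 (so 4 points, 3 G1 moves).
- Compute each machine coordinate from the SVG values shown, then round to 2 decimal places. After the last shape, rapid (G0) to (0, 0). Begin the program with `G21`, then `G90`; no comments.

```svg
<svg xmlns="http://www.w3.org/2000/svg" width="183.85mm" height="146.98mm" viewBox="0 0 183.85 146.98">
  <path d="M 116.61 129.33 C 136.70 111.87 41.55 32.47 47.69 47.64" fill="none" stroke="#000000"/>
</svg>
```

G21
G90
G0 X116.61 Y17.65
M4 S498
G1 X106.31 Y49.96 F1469
G1 X67.29 Y88.78
G1 X47.69 Y99.34
M5
G0 X0.00 Y0.00

1 u = 1 mm; y_m = 146.98 − y.

[1] `<path>` cubic bezier, #000000→score S498 F1469: (116.61,17.65) → (106.31,49.96) → (67.29,88.78) → (47.69,99.34)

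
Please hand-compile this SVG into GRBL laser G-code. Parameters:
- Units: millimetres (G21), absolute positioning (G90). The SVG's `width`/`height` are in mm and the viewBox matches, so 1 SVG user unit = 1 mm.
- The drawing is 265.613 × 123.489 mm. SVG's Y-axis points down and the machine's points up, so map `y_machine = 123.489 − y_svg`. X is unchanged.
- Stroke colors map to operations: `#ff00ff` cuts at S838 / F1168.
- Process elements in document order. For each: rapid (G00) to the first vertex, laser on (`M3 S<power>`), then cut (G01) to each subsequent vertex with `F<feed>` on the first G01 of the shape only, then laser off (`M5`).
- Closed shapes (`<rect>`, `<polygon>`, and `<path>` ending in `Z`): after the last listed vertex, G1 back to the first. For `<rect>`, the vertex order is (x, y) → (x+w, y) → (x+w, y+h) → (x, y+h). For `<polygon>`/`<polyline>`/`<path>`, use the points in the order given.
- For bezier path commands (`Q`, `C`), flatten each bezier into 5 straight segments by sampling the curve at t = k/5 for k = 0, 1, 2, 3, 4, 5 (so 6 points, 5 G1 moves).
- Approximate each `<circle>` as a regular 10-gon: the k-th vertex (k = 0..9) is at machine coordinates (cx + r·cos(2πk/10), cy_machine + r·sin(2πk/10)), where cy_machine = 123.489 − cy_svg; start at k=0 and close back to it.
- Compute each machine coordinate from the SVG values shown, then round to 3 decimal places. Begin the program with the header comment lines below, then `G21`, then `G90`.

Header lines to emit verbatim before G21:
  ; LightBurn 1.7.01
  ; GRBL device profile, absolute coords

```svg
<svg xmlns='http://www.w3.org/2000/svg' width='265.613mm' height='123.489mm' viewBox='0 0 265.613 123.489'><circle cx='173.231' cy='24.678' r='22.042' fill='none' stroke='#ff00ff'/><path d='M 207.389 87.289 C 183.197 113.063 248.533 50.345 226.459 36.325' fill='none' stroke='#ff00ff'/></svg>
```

Since the viewBox matches the mm dimensions, user units are millimetres directly. The only transform is the Y-flip y_m = 123.489 − y_svg.

Shape 1 is a circle drawn with `<circle>`. Its stroke #ff00ff means cut at S838, F1168. After flipping Y the toolpath is (195.273,98.811) → (191.063,111.767) → (180.042,119.774) → (166.420,119.774) → (155.399,111.767) → (151.189,98.811) → (155.399,85.855) → (166.420,77.848) → (180.042,77.848) → (191.063,85.855) → (195.273,98.811), returning to the start.

Shape 2 is a cubic bezier drawn with `<path>`. Its stroke #ff00ff means cut at S838, F1168. After flipping Y the toolpath is (207.389,36.200) → (202.202,30.257) → (210.008,38.967) → (222.315,55.745) → (230.630,74.006) → (226.459,87.164).

; LightBurn 1.7.01
; GRBL device profile, absolute coords
G21
G90
G00 X195.273 Y98.811
M3 S838
G01 X191.063 Y111.767 F1168
G01 X180.042 Y119.774
G01 X166.420 Y119.774
G01 X155.399 Y111.767
G01 X151.189 Y98.811
G01 X155.399 Y85.855
G01 X166.420 Y77.848
G01 X180.042 Y77.848
G01 X191.063 Y85.855
G01 X195.273 Y98.811
M5
G00 X207.389 Y36.200
M3 S838
G01 X202.202 Y30.257 F1168
G01 X210.008 Y38.967
G01 X222.315 Y55.745
G01 X230.630 Y74.006
G01 X226.459 Y87.164
M5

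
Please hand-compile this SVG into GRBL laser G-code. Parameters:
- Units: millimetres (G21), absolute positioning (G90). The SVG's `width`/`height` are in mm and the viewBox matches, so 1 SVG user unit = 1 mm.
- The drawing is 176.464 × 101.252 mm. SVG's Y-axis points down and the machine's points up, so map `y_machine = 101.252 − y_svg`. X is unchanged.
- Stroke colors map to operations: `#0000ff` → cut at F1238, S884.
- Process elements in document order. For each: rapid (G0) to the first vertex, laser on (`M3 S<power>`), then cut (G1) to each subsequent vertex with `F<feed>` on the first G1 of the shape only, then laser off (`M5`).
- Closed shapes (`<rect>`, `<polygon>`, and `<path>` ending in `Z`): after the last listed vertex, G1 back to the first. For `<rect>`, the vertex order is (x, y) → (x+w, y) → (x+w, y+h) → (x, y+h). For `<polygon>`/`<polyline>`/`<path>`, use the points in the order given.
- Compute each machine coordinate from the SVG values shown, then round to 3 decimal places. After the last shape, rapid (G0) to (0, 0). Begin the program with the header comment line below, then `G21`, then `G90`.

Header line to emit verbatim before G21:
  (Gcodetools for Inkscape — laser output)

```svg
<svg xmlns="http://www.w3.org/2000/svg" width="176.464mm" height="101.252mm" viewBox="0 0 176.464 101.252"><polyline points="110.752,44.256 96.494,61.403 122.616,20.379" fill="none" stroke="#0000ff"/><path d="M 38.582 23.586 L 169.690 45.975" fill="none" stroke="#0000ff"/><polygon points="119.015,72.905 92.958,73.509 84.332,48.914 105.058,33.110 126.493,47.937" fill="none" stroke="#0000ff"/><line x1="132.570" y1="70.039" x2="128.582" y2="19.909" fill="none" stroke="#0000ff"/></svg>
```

viewBox `0 0 176.464 101.252` with mm width/height → 1 unit = 1 mm. Flip: y_m = 101.252 − y_svg.

**Shape 1** — `<polyline>` open polyline, stroke `#0000ff` → cut (S884, F1238). Machine vertices: (110.752,56.996) → (96.494,39.849) → (122.616,80.873). Open path.

**Shape 2** — `<path>` line segment, stroke `#0000ff` → cut (S884, F1238). Machine vertices: (38.582,77.666) → (169.690,55.277). Open path.

**Shape 3** — `<polygon>` regular polygon, stroke `#0000ff` → cut (S884, F1238). Machine vertices: (119.015,28.347) → (92.958,27.743) → (84.332,52.338) → (105.058,68.142) → (126.493,53.315) → (119.015,28.347). Closed: final G1 returns to the first vertex.

**Shape 4** — `<line>` line segment, stroke `#0000ff` → cut (S884, F1238). Machine vertices: (132.570,31.213) → (128.582,81.343). Open path.

(Gcodetools for Inkscape — laser output)
G21
G90
G0 X110.752 Y56.996
M3 S884
G1 X96.494 Y39.849 F1238
G1 X122.616 Y80.873
M5
G0 X38.582 Y77.666
M3 S884
G1 X169.690 Y55.277 F1238
M5
G0 X119.015 Y28.347
M3 S884
G1 X92.958 Y27.743 F1238
G1 X84.332 Y52.338
G1 X105.058 Y68.142
G1 X126.493 Y53.315
G1 X119.015 Y28.347
M5
G0 X132.570 Y31.213
M3 S884
G1 X128.582 Y81.343 F1238
M5
G0 X0.000 Y0.000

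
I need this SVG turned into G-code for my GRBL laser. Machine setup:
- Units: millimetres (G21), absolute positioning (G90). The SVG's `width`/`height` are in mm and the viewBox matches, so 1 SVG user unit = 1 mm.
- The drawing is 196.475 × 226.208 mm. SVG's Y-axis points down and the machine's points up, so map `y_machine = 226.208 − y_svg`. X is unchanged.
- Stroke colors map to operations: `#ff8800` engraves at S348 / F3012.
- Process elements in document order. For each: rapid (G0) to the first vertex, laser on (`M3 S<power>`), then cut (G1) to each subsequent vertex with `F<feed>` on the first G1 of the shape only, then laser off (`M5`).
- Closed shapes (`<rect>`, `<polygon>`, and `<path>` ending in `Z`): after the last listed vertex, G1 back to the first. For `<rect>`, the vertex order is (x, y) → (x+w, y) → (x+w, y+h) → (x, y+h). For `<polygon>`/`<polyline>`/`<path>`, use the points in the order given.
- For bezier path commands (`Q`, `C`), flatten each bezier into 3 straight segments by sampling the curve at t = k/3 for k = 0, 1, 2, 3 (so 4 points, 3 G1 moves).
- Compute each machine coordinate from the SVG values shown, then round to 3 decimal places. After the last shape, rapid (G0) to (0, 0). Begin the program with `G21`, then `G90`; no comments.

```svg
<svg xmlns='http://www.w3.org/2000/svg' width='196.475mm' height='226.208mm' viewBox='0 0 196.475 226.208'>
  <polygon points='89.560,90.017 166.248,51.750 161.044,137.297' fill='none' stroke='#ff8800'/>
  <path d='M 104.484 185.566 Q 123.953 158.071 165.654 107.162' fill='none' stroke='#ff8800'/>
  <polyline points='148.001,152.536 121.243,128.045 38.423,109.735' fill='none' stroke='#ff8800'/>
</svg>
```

G21
G90
G0 X89.560 Y136.191
M3 S348
G1 X166.248 Y174.458 F3012
G1 X161.044 Y88.911
G1 X89.560 Y136.191
M5
G0 X104.484 Y40.642
M3 S348
G1 X119.934 Y61.574 F3012
G1 X140.324 Y87.708
G1 X165.654 Y119.046
M5
G0 X148.001 Y73.672
M3 S348
G1 X121.243 Y98.163 F3012
G1 X38.423 Y116.473
M5
G0 X0.000 Y0.000

Since the viewBox matches the mm dimensions, user units are millimetres directly. The only transform is the Y-flip y_m = 226.208 − y_svg.

Shape 1 is a regular polygon drawn with `<polygon>`. Its stroke #ff8800 means engrave at S348, F3012. After flipping Y the toolpath is (89.560,136.191) → (166.248,174.458) → (161.044,88.911) → (89.560,136.191), returning to the start.

Shape 2 is a quadratic bezier drawn with `<path>`. Its stroke #ff8800 means engrave at S348, F3012. After flipping Y the toolpath is (104.484,40.642) → (119.934,61.574) → (140.324,87.708) → (165.654,119.046).

Shape 3 is a open polyline drawn with `<polyline>`. Its stroke #ff8800 means engrave at S348, F3012. After flipping Y the toolpath is (148.001,73.672) → (121.243,98.163) → (38.423,116.473).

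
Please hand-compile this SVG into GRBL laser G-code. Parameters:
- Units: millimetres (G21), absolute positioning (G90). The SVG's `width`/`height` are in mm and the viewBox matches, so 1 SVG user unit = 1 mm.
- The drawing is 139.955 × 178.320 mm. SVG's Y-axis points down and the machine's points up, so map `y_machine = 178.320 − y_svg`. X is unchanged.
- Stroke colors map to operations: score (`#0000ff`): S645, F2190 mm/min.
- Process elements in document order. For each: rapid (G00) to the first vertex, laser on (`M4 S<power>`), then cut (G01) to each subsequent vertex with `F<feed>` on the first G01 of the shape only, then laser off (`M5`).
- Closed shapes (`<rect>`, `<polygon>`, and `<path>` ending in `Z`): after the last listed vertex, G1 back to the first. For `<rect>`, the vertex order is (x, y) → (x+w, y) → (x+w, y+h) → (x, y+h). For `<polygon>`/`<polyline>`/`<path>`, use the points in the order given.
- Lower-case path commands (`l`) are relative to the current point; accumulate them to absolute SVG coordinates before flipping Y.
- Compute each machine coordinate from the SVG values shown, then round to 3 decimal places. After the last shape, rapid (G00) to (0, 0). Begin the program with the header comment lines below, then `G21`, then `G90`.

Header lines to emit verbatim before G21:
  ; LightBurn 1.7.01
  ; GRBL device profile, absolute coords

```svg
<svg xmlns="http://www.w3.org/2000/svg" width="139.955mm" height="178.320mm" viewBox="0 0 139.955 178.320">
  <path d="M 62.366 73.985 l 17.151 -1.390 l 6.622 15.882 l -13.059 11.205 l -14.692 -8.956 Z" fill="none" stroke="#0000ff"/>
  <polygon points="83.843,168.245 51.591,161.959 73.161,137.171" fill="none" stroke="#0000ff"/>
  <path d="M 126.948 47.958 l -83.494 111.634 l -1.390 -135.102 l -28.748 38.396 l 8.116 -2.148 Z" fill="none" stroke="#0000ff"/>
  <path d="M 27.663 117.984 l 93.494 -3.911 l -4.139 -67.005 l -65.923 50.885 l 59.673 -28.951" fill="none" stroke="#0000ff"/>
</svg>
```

1 u = 1 mm; y_m = 178.320 − y.

[1] `<path>` regular polygon, #0000ff→score S645 F2190: (62.366,104.335) → (79.517,105.725) → (86.139,89.843) → (73.080,78.638) → (58.388,87.594) → (62.366,104.335) (closed)

[2] `<polygon>` regular polygon, #0000ff→score S645 F2190: (83.843,10.075) → (51.591,16.361) → (73.161,41.149) → (83.843,10.075) (closed)

[3] `<path>` closed polygon, #0000ff→score S645 F2190: (126.948,130.362) → (43.454,18.728) → (42.064,153.830) → (13.316,115.434) → (21.432,117.582) → (126.948,130.362) (closed)

[4] `<path>` open polyline, #0000ff→score S645 F2190: (27.663,60.336) → (121.157,64.247) → (117.018,131.252) → (51.095,80.367) → (110.768,109.318)

; LightBurn 1.7.01
; GRBL device profile, absolute coords
G21
G90
G00 X62.366 Y104.335
M4 S645
G01 X79.517 Y105.725 F2190
G01 X86.139 Y89.843
G01 X73.080 Y78.638
G01 X58.388 Y87.594
G01 X62.366 Y104.335
M5
G00 X83.843 Y10.075
M4 S645
G01 X51.591 Y16.361 F2190
G01 X73.161 Y41.149
G01 X83.843 Y10.075
M5
G00 X126.948 Y130.362
M4 S645
G01 X43.454 Y18.728 F2190
G01 X42.064 Y153.830
G01 X13.316 Y115.434
G01 X21.432 Y117.582
G01 X126.948 Y130.362
M5
G00 X27.663 Y60.336
M4 S645
G01 X121.157 Y64.247 F2190
G01 X117.018 Y131.252
G01 X51.095 Y80.367
G01 X110.768 Y109.318
M5
G00 X0.000 Y0.000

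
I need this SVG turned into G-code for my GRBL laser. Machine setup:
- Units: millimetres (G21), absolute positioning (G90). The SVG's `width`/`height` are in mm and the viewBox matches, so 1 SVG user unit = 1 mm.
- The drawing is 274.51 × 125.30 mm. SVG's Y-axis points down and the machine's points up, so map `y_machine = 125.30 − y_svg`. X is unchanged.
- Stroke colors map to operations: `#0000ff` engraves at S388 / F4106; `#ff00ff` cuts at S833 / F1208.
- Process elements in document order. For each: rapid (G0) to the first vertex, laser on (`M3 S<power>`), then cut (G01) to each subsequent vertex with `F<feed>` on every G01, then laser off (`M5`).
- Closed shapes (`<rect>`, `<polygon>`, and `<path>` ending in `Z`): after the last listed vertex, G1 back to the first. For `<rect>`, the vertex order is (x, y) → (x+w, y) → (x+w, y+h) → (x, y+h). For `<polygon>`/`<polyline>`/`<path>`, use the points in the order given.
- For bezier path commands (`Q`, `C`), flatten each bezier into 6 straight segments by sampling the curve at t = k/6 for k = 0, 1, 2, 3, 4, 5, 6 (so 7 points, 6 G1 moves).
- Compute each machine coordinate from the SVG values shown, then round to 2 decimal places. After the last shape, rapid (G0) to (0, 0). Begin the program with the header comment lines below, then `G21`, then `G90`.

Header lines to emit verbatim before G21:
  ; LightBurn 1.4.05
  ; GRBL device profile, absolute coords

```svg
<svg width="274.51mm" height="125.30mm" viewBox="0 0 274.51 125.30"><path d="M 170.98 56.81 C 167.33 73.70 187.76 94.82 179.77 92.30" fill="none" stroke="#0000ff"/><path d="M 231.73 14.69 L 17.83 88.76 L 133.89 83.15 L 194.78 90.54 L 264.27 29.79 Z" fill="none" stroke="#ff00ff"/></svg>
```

; LightBurn 1.4.05
; GRBL device profile, absolute coords
G21
G90
G0 X170.98 Y68.49
M3 S388
G01 X170.92 Y59.82 F4106
G01 X173.41 Y51.22 F4106
G01 X177.00 Y43.47 F4106
G01 X180.23 Y37.33 F4106
G01 X181.64 Y33.58 F4106
G01 X179.77 Y33.00 F4106
M5
G0 X231.73 Y110.61
M3 S833
G01 X17.83 Y36.54 F1208
G01 X133.89 Y42.15 F1208
G01 X194.78 Y34.76 F1208
G01 X264.27 Y95.51 F1208
G01 X231.73 Y110.61 F1208
M5
G0 X0.00 Y0.00

1 u = 1 mm; y_m = 125.30 − y.

[1] `<path>` cubic bezier, #0000ff→engrave S388 F4106: (170.98,68.49) → (170.92,59.82) → (173.41,51.22) → (177.00,43.47) → (180.23,37.33) → (181.64,33.58) → (179.77,33.00)

[2] `<path>` closed polygon, #ff00ff→cut S833 F1208: (231.73,110.61) → (17.83,36.54) → (133.89,42.15) → (194.78,34.76) → (264.27,95.51) → (231.73,110.61) (closed)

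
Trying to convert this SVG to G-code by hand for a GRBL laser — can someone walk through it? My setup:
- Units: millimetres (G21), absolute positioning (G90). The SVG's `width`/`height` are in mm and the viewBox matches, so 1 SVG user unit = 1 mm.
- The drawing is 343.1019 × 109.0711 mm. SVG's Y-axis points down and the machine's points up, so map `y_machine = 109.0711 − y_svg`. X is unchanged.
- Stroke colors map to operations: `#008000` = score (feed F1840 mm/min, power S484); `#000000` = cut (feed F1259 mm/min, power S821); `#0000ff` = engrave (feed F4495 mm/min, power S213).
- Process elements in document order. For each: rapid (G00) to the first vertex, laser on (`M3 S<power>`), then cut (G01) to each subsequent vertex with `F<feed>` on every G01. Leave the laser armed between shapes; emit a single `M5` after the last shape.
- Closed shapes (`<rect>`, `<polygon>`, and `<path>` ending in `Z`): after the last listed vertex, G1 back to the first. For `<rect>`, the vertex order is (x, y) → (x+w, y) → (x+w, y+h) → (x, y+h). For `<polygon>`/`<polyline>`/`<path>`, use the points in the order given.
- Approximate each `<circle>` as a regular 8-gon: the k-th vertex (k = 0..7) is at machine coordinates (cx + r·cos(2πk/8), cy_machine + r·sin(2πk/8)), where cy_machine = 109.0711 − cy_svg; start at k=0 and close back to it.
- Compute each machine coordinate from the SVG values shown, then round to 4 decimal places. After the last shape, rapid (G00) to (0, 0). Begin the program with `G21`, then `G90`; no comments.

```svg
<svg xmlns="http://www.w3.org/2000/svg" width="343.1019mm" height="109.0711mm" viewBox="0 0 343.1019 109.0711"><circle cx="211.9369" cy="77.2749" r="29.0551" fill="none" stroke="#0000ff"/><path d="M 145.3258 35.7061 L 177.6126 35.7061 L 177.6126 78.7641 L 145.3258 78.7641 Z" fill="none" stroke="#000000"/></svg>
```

G21
G90
G00 X240.9920 Y31.7962
M3 S213
G01 X232.4820 Y52.3413 F4495
G01 X211.9369 Y60.8513 F4495
G01 X191.3918 Y52.3413 F4495
G01 X182.8818 Y31.7962 F4495
G01 X191.3918 Y11.2511 F4495
G01 X211.9369 Y2.7411 F4495
G01 X232.4820 Y11.2511 F4495
G01 X240.9920 Y31.7962 F4495
G00 X145.3258 Y73.3650
M3 S821
G01 X177.6126 Y73.3650 F1259
G01 X177.6126 Y30.3070 F1259
G01 X145.3258 Y30.3070 F1259
G01 X145.3258 Y73.3650 F1259
M5
G00 X0.0000 Y0.0000

viewBox `0 0 343.1019 109.0711` with mm width/height → 1 unit = 1 mm. Flip: y_m = 109.0711 − y_svg.

**Shape 1** — `<circle>` circle, stroke `#0000ff` → engrave (S213, F4495). Machine vertices: (240.9920,31.7962) → (232.4820,52.3413) → (211.9369,60.8513) → (191.3918,52.3413) → (182.8818,31.7962) → (191.3918,11.2511) → (211.9369,2.7411) → (232.4820,11.2511) → (240.9920,31.7962). Closed: final G1 returns to the first vertex.

**Shape 2** — `<path>` rectangle, stroke `#000000` → cut (S821, F1259). Machine vertices: (145.3258,73.3650) → (177.6126,73.3650) → (177.6126,30.3070) → (145.3258,30.3070) → (145.3258,73.3650). Closed: final G1 returns to the first vertex.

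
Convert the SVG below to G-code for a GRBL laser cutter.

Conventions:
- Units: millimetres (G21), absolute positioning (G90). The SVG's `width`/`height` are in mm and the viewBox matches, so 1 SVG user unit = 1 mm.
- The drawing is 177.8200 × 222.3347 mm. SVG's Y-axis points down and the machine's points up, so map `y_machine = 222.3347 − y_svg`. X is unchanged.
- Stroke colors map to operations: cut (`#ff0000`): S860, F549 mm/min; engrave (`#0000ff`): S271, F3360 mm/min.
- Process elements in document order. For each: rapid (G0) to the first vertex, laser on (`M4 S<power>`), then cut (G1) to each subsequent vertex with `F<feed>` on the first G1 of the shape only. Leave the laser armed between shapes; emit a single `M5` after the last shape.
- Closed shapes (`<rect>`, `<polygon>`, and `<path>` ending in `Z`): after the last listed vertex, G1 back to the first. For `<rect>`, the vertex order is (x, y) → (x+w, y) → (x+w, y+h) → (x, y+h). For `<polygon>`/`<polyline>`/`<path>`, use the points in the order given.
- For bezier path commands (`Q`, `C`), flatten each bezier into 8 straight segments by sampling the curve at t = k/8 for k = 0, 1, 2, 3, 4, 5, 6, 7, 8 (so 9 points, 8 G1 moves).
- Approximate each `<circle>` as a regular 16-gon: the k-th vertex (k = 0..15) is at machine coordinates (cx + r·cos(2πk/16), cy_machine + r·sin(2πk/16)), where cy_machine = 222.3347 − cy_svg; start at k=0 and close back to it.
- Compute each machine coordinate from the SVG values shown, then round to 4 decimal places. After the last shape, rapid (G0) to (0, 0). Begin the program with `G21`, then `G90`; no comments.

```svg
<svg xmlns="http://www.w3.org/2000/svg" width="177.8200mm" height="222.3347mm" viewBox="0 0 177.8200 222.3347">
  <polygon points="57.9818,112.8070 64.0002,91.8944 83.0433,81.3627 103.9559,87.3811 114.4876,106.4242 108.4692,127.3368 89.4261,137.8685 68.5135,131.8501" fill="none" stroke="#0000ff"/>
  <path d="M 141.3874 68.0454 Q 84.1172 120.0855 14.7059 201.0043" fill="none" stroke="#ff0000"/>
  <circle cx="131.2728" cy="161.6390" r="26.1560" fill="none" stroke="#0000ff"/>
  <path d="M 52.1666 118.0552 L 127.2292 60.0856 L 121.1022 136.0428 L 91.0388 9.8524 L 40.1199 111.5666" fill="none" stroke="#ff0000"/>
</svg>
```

G21
G90
G0 X57.9818 Y109.5277
M4 S271
G1 X64.0002 Y130.4403 F3360
G1 X83.0433 Y140.9720
G1 X103.9559 Y134.9536
G1 X114.4876 Y115.9105
G1 X108.4692 Y94.9979
G1 X89.4261 Y84.4662
G1 X68.5135 Y90.4846
G1 X57.9818 Y109.5277
G0 X141.3874 Y154.2893
M4 S860
G1 X126.8801 Y140.8280 F549
G1 X111.9935 Y126.4643
G1 X96.7274 Y111.1982
G1 X81.0819 Y95.0295
G1 X65.0570 Y77.9584
G1 X48.6527 Y59.9849
G1 X31.8690 Y41.1089
G1 X14.7059 Y21.3304
G0 X157.4288 Y60.6957
M4 S271
G1 X155.4378 Y70.7052 F3360
G1 X149.7679 Y79.1908
G1 X141.2823 Y84.8607
G1 X131.2728 Y86.8517
G1 X121.2633 Y84.8607
G1 X112.7777 Y79.1908
G1 X107.1078 Y70.7052
G1 X105.1168 Y60.6957
G1 X107.1078 Y50.6862
G1 X112.7777 Y42.2006
G1 X121.2633 Y36.5307
G1 X131.2728 Y34.5397
G1 X141.2823 Y36.5307
G1 X149.7679 Y42.2006
G1 X155.4378 Y50.6862
G1 X157.4288 Y60.6957
G0 X52.1666 Y104.2795
M4 S860
G1 X127.2292 Y162.2491 F549
G1 X121.1022 Y86.2919
G1 X91.0388 Y212.4823
G1 X40.1199 Y110.7681
M5
G0 X0.0000 Y0.0000

1 u = 1 mm; y_m = 222.3347 − y.

[1] `<polygon>` regular polygon, #0000ff→engrave S271 F3360: (57.9818,109.5277) → (64.0002,130.4403) → (83.0433,140.9720) → (103.9559,134.9536) → (114.4876,115.9105) → (108.4692,94.9979) → (89.4261,84.4662) → (68.5135,90.4846) → (57.9818,109.5277) (closed)

[2] `<path>` quadratic bezier, #ff0000→cut S860 F549: (141.3874,154.2893) → (126.8801,140.8280) → (111.9935,126.4643) → (96.7274,111.1982) → (81.0819,95.0295) → (65.0570,77.9584) → (48.6527,59.9849) → (31.8690,41.1089) → (14.7059,21.3304)

[3] `<circle>` circle, #0000ff→engrave S271 F3360: (157.4288,60.6957) → (155.4378,70.7052) → (149.7679,79.1908) → (141.2823,84.8607) → (131.2728,86.8517) → (121.2633,84.8607) → (112.7777,79.1908) → (107.1078,70.7052) → (105.1168,60.6957) → (107.1078,50.6862) → (112.7777,42.2006) → (121.2633,36.5307) → (131.2728,34.5397) → (141.2823,36.5307) → (149.7679,42.2006) → (155.4378,50.6862) → (157.4288,60.6957) (closed)

[4] `<path>` open polyline, #ff0000→cut S860 F549: (52.1666,104.2795) → (127.2292,162.2491) → (121.1022,86.2919) → (91.0388,212.4823) → (40.1199,110.7681)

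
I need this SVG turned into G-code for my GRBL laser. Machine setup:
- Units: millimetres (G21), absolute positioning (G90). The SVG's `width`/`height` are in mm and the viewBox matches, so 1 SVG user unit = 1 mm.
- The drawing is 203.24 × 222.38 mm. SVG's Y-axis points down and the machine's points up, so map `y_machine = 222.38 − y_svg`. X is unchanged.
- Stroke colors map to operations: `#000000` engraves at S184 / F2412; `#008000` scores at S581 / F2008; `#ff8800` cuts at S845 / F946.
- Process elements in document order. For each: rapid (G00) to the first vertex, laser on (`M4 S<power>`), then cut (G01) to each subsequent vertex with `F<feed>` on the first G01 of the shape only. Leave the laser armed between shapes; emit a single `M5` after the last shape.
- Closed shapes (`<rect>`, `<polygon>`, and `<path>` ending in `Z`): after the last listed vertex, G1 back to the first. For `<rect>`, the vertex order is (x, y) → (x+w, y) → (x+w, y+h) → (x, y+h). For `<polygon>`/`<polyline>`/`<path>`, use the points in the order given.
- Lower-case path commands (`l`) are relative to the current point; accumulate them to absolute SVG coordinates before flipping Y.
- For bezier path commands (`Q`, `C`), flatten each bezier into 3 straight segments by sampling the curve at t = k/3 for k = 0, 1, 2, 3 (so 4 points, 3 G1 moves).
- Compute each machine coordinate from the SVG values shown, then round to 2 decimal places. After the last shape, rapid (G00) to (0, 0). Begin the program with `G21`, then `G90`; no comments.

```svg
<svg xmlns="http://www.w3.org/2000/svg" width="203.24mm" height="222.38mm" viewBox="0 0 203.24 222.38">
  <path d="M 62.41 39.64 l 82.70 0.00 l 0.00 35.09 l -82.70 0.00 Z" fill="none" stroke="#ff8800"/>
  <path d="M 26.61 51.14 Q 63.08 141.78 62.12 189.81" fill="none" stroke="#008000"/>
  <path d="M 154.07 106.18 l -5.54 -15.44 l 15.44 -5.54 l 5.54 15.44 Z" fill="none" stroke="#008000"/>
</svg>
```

viewBox `0 0 203.24 222.38` with mm width/height → 1 unit = 1 mm. Flip: y_m = 222.38 − y_svg.

**Shape 1** — `<path>` rectangle, stroke `#ff8800` → cut (S845, F946). Machine vertices: (62.41,182.74) → (145.11,182.74) → (145.11,147.65) → (62.41,147.65) → (62.41,182.74). Closed: final G1 returns to the first vertex.

**Shape 2** — `<path>` quadratic bezier, stroke `#008000` → score (S581, F2008). Control points (SVG): P0=(26.61,51.14), P1=(63.08,141.78), P2=(62.12,189.81); sampled at t=k/3. Machine vertices: (26.61,171.24) → (46.76,115.55) → (58.60,69.32) → (62.12,32.57). Open path.

**Shape 3** — `<path>` regular polygon, stroke `#008000` → score (S581, F2008). Machine vertices: (154.07,116.20) → (148.53,131.64) → (163.97,137.18) → (169.51,121.74) → (154.07,116.20). Closed: final G1 returns to the first vertex.

G21
G90
G00 X62.41 Y182.74
M4 S845
G01 X145.11 Y182.74 F946
G01 X145.11 Y147.65
G01 X62.41 Y147.65
G01 X62.41 Y182.74
G00 X26.61 Y171.24
M4 S581
G01 X46.76 Y115.55 F2008
G01 X58.60 Y69.32
G01 X62.12 Y32.57
G00 X154.07 Y116.20
M4 S581
G01 X148.53 Y131.64 F2008
G01 X163.97 Y137.18
G01 X169.51 Y121.74
G01 X154.07 Y116.20
M5
G00 X0.00 Y0.00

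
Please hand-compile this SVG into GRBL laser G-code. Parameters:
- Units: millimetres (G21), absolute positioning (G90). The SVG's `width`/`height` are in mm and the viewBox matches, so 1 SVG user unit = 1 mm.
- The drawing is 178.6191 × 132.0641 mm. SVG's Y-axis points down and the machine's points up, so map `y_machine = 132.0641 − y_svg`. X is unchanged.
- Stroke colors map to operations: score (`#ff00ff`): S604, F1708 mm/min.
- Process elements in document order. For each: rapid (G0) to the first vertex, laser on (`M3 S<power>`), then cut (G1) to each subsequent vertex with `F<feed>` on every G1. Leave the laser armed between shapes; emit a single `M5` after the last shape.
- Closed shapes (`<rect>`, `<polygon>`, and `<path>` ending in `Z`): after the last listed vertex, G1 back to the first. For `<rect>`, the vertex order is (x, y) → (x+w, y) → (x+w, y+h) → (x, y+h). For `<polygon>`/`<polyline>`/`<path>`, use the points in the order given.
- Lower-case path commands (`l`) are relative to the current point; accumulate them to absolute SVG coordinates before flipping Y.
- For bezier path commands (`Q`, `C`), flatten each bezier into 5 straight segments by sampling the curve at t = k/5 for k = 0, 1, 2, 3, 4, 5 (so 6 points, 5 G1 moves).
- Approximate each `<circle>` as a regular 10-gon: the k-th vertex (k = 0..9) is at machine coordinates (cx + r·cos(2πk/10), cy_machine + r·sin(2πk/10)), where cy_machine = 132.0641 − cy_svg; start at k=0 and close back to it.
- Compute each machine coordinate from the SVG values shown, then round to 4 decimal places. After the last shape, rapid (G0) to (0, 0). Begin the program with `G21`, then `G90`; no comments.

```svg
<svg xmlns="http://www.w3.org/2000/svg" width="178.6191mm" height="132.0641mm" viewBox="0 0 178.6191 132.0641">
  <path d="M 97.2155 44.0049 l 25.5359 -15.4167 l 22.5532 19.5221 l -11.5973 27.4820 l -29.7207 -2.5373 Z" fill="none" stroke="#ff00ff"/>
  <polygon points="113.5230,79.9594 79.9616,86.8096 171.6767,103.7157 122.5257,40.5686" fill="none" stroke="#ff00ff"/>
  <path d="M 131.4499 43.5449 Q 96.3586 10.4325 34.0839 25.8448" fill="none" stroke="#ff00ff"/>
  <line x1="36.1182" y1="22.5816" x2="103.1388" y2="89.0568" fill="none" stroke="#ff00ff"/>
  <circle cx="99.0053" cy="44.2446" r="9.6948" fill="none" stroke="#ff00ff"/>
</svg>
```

G21
G90
G0 X97.2155 Y88.0592
M3 S604
G1 X122.7514 Y103.4759 F1708
G1 X145.3046 Y83.9538 F1708
G1 X133.7073 Y56.4718 F1708
G1 X103.9866 Y59.0091 F1708
G1 X97.2155 Y88.0592 F1708
G0 X113.5230 Y52.1047
M3 S604
G1 X79.9616 Y45.2545 F1708
G1 X171.6767 Y28.3484 F1708
G1 X122.5257 Y91.4955 F1708
G1 X113.5230 Y52.1047 F1708
G0 X131.4499 Y88.5192
M3 S604
G1 X116.3260 Y99.8232 F1708
G1 X99.0275 Y107.2452 F1708
G1 X79.5543 Y110.7852 F1708
G1 X57.9064 Y110.4432 F1708
G1 X34.0839 Y106.2193 F1708
G0 X36.1182 Y109.4825
M3 S604
G1 X103.1388 Y43.0073 F1708
G0 X108.7001 Y87.8195
M3 S604
G1 X106.8486 Y93.5180 F1708
G1 X102.0012 Y97.0398 F1708
G1 X96.0094 Y97.0398 F1708
G1 X91.1620 Y93.5180 F1708
G1 X89.3105 Y87.8195 F1708
G1 X91.1620 Y82.1210 F1708
G1 X96.0094 Y78.5992 F1708
G1 X102.0012 Y78.5992 F1708
G1 X106.8486 Y82.1210 F1708
G1 X108.7001 Y87.8195 F1708
M5
G0 X0.0000 Y0.0000

viewBox `0 0 178.6191 132.0641` with mm width/height → 1 unit = 1 mm. Flip: y_m = 132.0641 − y_svg.

**Shape 1** — `<path>` regular polygon, stroke `#ff00ff` → score (S604, F1708). Machine vertices: (97.2155,88.0592) → (122.7514,103.4759) → (145.3046,83.9538) → (133.7073,56.4718) → (103.9866,59.0091) → (97.2155,88.0592). Closed: final G1 returns to the first vertex.

**Shape 2** — `<polygon>` closed polygon, stroke `#ff00ff` → score (S604, F1708). Machine vertices: (113.5230,52.1047) → (79.9616,45.2545) → (171.6767,28.3484) → (122.5257,91.4955) → (113.5230,52.1047). Closed: final G1 returns to the first vertex.

**Shape 3** — `<path>` quadratic bezier, stroke `#ff00ff` → score (S604, F1708). Control points (SVG): P0=(131.4499,43.5449), P1=(96.3586,10.4325), P2=(34.0839,25.8448); sampled at t=k/5. Machine vertices: (131.4499,88.5192) → (116.3260,99.8232) → (99.0275,107.2452) → (79.5543,110.7852) → (57.9064,110.4432) → (34.0839,106.2193). Open path.

**Shape 4** — `<line>` line segment, stroke `#ff00ff` → score (S604, F1708). Machine vertices: (36.1182,109.4825) → (103.1388,43.0073). Open path.

**Shape 5** — `<circle>` circle, stroke `#ff00ff` → score (S604, F1708). Machine vertices: (108.7001,87.8195) → (106.8486,93.5180) → (102.0012,97.0398) → (96.0094,97.0398) → (91.1620,93.5180) → (89.3105,87.8195) → (91.1620,82.1210) → (96.0094,78.5992) → (102.0012,78.5992) → (106.8486,82.1210) → (108.7001,87.8195). Closed: final G1 returns to the first vertex.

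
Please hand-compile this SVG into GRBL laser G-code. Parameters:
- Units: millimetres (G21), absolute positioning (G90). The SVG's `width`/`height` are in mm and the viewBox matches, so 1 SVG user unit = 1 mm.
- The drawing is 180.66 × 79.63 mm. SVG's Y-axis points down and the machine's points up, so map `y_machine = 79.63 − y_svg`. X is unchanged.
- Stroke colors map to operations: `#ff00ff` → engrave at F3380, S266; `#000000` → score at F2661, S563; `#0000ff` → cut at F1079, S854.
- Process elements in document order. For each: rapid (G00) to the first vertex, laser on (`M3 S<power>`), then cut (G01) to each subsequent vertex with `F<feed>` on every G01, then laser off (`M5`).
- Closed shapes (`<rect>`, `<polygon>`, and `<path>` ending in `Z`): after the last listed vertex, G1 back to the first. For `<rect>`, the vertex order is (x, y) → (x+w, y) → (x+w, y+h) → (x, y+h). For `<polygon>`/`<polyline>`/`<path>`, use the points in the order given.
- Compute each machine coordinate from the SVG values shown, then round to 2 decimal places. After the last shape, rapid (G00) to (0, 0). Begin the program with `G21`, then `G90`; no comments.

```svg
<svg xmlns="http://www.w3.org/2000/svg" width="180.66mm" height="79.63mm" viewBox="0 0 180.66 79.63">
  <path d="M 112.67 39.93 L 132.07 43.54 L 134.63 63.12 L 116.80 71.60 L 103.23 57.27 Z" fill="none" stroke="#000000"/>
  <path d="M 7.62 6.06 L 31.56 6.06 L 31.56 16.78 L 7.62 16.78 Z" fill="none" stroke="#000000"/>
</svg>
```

G21
G90
G00 X112.67 Y39.70
M3 S563
G01 X132.07 Y36.09 F2661
G01 X134.63 Y16.51 F2661
G01 X116.80 Y8.03 F2661
G01 X103.23 Y22.36 F2661
G01 X112.67 Y39.70 F2661
M5
G00 X7.62 Y73.57
M3 S563
G01 X31.56 Y73.57 F2661
G01 X31.56 Y62.85 F2661
G01 X7.62 Y62.85 F2661
G01 X7.62 Y73.57 F2661
M5
G00 X0.00 Y0.00

1 u = 1 mm; y_m = 79.63 − y.

[1] `<path>` regular polygon, #000000→score S563 F2661: (112.67,39.70) → (132.07,36.09) → (134.63,16.51) → (116.80,8.03) → (103.23,22.36) → (112.67,39.70) (closed)

[2] `<path>` rectangle, #000000→score S563 F2661: (7.62,73.57) → (31.56,73.57) → (31.56,62.85) → (7.62,62.85) → (7.62,73.57) (closed)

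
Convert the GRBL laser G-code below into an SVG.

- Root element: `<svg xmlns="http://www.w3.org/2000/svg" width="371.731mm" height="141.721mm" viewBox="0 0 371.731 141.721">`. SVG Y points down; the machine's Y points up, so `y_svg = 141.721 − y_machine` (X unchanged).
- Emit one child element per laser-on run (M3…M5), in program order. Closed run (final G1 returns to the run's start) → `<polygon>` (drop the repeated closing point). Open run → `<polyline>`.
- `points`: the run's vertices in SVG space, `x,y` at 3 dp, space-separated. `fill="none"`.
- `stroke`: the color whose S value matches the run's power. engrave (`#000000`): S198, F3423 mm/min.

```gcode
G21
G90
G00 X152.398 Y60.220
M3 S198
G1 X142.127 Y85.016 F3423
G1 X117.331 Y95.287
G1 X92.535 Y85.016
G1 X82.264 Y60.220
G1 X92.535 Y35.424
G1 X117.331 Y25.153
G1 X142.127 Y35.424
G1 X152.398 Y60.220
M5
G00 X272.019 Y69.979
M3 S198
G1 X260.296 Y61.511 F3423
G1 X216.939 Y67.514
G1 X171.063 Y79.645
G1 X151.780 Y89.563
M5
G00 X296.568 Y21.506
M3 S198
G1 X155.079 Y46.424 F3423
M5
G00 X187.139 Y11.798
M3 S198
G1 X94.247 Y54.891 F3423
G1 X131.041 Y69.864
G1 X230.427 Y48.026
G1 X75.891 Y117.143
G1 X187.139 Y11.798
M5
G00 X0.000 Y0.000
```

y_svg = 141.721 − y_m. Every run uses S198, so all elements get stroke `#000000` (engrave).

[1] closed run; points: 152.398,81.501 142.127,56.705 117.331,46.434 92.535,56.705 82.264,81.501 92.535,106.297 117.331,116.568 142.127,106.297

[2] open run; points: 272.019,71.742 260.296,80.210 216.939,74.207 171.063,62.076 151.780,52.158

[3] open run; points: 296.568,120.215 155.079,95.297

[4] closed run; points: 187.139,129.923 94.247,86.830 131.041,71.857 230.427,93.695 75.891,24.578

<svg xmlns="http://www.w3.org/2000/svg" width="371.731mm" height="141.721mm" viewBox="0 0 371.731 141.721">
  <polygon points="152.398,81.501 142.127,56.705 117.331,46.434 92.535,56.705 82.264,81.501 92.535,106.297 117.331,116.568 142.127,106.297" fill="none" stroke="#000000"/>
  <polyline points="272.019,71.742 260.296,80.210 216.939,74.207 171.063,62.076 151.780,52.158" fill="none" stroke="#000000"/>
  <polyline points="296.568,120.215 155.079,95.297" fill="none" stroke="#000000"/>
  <polygon points="187.139,129.923 94.247,86.830 131.041,71.857 230.427,93.695 75.891,24.578" fill="none" stroke="#000000"/>
</svg>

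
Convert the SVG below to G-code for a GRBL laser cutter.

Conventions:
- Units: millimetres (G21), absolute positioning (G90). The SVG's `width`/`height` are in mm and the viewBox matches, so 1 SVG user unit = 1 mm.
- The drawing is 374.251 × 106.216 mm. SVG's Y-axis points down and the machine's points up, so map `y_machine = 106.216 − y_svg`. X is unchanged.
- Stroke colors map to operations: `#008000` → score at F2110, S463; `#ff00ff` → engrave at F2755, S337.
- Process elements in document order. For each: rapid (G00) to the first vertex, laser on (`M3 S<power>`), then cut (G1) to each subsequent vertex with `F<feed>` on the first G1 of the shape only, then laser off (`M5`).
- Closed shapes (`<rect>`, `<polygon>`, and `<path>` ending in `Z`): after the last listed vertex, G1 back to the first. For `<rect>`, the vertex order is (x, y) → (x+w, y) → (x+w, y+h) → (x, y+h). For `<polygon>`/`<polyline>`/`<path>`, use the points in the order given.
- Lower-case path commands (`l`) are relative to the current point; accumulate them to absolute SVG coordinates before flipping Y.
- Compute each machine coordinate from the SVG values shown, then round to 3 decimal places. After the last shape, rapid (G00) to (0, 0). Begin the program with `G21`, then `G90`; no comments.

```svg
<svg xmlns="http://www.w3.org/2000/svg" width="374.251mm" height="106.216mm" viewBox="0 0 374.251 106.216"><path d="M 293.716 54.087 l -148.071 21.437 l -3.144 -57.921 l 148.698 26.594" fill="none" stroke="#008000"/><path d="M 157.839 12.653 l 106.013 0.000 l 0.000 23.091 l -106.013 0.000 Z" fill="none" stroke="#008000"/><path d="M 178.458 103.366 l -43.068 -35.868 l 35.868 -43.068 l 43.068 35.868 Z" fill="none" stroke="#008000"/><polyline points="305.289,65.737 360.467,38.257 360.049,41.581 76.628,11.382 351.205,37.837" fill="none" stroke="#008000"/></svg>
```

G21
G90
G00 X293.716 Y52.129
M3 S463
G1 X145.645 Y30.692 F2110
G1 X142.501 Y88.613
G1 X291.199 Y62.019
M5
G00 X157.839 Y93.563
M3 S463
G1 X263.852 Y93.563 F2110
G1 X263.852 Y70.472
G1 X157.839 Y70.472
G1 X157.839 Y93.563
M5
G00 X178.458 Y2.850
M3 S463
G1 X135.390 Y38.718 F2110
G1 X171.258 Y81.786
G1 X214.326 Y45.918
G1 X178.458 Y2.850
M5
G00 X305.289 Y40.479
M3 S463
G1 X360.467 Y67.959 F2110
G1 X360.049 Y64.635
G1 X76.628 Y94.834
G1 X351.205 Y68.379
M5
G00 X0.000 Y0.000

1 u = 1 mm; y_m = 106.216 − y.

[1] `<path>` open polyline, #008000→score S463 F2110: (293.716,52.129) → (145.645,30.692) → (142.501,88.613) → (291.199,62.019)

[2] `<path>` rectangle, #008000→score S463 F2110: (157.839,93.563) → (263.852,93.563) → (263.852,70.472) → (157.839,70.472) → (157.839,93.563) (closed)

[3] `<path>` regular polygon, #008000→score S463 F2110: (178.458,2.850) → (135.390,38.718) → (171.258,81.786) → (214.326,45.918) → (178.458,2.850) (closed)

[4] `<polyline>` open polyline, #008000→score S463 F2110: (305.289,40.479) → (360.467,67.959) → (360.049,64.635) → (76.628,94.834) → (351.205,68.379)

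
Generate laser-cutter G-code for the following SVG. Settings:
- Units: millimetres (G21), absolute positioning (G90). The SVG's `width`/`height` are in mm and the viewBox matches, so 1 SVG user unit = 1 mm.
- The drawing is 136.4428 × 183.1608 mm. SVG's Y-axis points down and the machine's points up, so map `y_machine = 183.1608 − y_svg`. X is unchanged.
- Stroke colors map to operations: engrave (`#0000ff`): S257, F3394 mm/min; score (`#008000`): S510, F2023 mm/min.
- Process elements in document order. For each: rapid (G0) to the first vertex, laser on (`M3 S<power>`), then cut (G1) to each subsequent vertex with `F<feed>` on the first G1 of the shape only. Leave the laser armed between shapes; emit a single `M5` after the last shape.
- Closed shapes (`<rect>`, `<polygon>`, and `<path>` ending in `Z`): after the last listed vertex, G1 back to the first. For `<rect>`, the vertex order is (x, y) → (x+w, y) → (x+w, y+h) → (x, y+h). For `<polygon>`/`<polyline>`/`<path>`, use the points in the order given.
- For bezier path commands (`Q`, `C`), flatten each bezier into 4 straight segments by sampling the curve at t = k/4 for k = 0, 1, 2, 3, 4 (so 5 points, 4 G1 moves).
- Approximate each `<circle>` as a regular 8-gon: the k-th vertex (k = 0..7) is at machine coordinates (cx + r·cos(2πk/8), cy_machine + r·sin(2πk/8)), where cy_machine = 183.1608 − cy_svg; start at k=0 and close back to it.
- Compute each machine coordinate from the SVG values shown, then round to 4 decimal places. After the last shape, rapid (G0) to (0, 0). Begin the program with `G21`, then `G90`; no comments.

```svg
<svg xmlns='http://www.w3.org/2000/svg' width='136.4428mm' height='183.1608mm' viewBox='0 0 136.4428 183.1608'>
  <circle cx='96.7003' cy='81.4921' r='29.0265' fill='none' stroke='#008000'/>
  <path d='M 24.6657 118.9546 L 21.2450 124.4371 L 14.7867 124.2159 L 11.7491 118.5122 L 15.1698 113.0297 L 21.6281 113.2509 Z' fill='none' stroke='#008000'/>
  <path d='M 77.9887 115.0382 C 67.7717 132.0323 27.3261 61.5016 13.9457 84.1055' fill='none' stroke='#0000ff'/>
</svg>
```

G21
G90
G0 X125.7268 Y101.6687
M3 S510
G1 X117.2251 Y122.1935 F2023
G1 X96.7003 Y130.6952
G1 X76.1755 Y122.1935
G1 X67.6738 Y101.6687
G1 X76.1755 Y81.1439
G1 X96.7003 Y72.6422
G1 X117.2251 Y81.1439
G1 X125.7268 Y101.6687
G0 X24.6657 Y64.2062
M3 S510
G1 X21.2450 Y58.7237 F2023
G1 X14.7867 Y58.9449
G1 X11.7491 Y64.6486
G1 X15.1698 Y70.1311
G1 X21.6281 Y69.9099
G1 X24.6657 Y64.2062
G0 X77.9887 Y68.1226
M3 S257
G1 X65.5533 Y68.9651 F3394
G1 X47.1535 Y85.6926
G1 X28.1605 Y101.3683
G1 X13.9457 Y99.0553
M5
G0 X0.0000 Y0.0000

viewBox `0 0 136.4428 183.1608` with mm width/height → 1 unit = 1 mm. Flip: y_m = 183.1608 − y_svg.

**Shape 1** — `<circle>` circle, stroke `#008000` → score (S510, F2023). Machine vertices: (125.7268,101.6687) → (117.2251,122.1935) → (96.7003,130.6952) → (76.1755,122.1935) → (67.6738,101.6687) → (76.1755,81.1439) → (96.7003,72.6422) → (117.2251,81.1439) → (125.7268,101.6687). Closed: final G1 returns to the first vertex.

**Shape 2** — `<path>` regular polygon, stroke `#008000` → score (S510, F2023). Machine vertices: (24.6657,64.2062) → (21.2450,58.7237) → (14.7867,58.9449) → (11.7491,64.6486) → (15.1698,70.1311) → (21.6281,69.9099) → (24.6657,64.2062). Closed: final G1 returns to the first vertex.

**Shape 3** — `<path>` cubic bezier, stroke `#0000ff` → engrave (S257, F3394). Control points (SVG): P0=(77.9887,115.0382), P1=(67.7717,132.0323), P2=(27.3261,61.5016), P3=(13.9457,84.1055); sampled at t=k/4. Machine vertices: (77.9887,68.1226) → (65.5533,68.9651) → (47.1535,85.6926) → (28.1605,101.3683) → (13.9457,99.0553). Open path.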